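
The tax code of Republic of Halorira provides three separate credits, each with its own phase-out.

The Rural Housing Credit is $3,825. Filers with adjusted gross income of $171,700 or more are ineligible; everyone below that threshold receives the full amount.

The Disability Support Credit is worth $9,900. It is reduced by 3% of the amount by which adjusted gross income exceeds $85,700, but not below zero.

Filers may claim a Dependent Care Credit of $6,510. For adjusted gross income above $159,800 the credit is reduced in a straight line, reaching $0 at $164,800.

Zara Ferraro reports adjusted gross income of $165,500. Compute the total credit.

Rural Housing Credit: $165,500 is below the $171,700 cutoff, so the full $3,825 applies.
Disability Support Credit: 3% of the $79,800 excess over $85,700 is $2,394; credit = $9,900 − $2,394 = $7,506.
Dependent Care Credit: $165,500 is at or above $164,800, so the credit is $0.
Total: $3,825 + $7,506 + $0 = $11,331.

$11,331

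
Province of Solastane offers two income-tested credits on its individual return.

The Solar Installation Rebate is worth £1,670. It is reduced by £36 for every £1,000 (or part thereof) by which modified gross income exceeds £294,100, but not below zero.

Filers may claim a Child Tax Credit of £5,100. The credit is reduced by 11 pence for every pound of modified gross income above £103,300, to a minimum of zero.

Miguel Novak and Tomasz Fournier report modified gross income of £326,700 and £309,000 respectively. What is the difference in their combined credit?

Miguel (£326,700): Solar Installation Rebate: income exceeds £294,100 by £32,600, which is 33 full-or-partial £1,000 increments; reduction = 33 × £36 = £1,188, leaving £482. Child Tax Credit: 11% of the £223,400 excess over £103,300 is £24,574 ≥ base, so the credit is £0. total £482 + £0 = £482
Tomasz (£309,000): Solar Installation Rebate: income exceeds £294,100 by £14,900, which is 15 full-or-partial £1,000 increments; reduction = 15 × £36 = £540, leaving £1,130. Child Tax Credit: 11% of the £205,700 excess over £103,300 is £22,627 ≥ base, so the credit is £0. total £1,130 + £0 = £1,130
Difference: |£482 − £1,130| = £648.

£648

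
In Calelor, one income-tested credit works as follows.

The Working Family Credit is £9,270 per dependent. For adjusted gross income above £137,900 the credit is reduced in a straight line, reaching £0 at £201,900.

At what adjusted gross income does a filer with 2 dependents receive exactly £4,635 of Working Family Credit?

Full credit = 2 × £9,270 = £18,540.
£4,635 is 4,635/18,540 of the full £18,540, so 13,905/18,540 of the £64,000 range has been used: income = £137,900 + £64,000 × 13,905/18,540 = £185,900.

£185,900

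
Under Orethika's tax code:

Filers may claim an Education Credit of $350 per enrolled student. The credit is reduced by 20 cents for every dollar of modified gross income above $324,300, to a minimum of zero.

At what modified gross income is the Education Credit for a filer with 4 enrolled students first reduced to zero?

$331,300

Full credit = 4 × $350 = $1,400.
The credit falls by 20% of each dollar above $324,300, so it reaches zero when the excess is $1,400 / 20% = $7,000: income = $324,300 + $7,000 = $331,300.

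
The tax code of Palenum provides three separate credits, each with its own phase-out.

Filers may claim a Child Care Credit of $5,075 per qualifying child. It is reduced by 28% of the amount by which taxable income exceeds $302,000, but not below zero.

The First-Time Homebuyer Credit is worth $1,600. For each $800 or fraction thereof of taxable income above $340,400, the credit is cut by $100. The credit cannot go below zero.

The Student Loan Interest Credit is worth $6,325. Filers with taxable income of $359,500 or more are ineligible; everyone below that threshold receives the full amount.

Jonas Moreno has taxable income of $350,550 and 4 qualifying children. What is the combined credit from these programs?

$13,331

Child Care Credit: base = 4 × $5,075 = $20,300. 28% of the $48,550 excess over $302,000 is $13,594; credit = $20,300 − $13,594 = $6,706.
First-Time Homebuyer Credit: income exceeds $340,400 by $10,150, which is 13 full-or-partial $800 increments; reduction = 13 × $100 = $1,300, leaving $300.
Student Loan Interest Credit: $350,550 is below the $359,500 cutoff, so the full $6,325 applies.
Total: $6,706 + $300 + $6,325 = $13,331.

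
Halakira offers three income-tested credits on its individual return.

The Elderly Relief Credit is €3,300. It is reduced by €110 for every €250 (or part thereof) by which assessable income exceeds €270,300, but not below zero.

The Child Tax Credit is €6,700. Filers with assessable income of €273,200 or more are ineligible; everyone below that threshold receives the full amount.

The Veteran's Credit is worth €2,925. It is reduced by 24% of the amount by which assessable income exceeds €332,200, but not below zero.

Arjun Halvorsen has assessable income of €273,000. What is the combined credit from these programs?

Elderly Relief Credit: income exceeds €270,300 by €2,700, which is 11 full-or-partial €250 increments; reduction = 11 × €110 = €1,210, leaving €2,090.
Child Tax Credit: €273,000 is below the €273,200 cutoff, so the full €6,700 applies.
Veteran's Credit: €273,000 is at or below the €332,200 threshold, so the full €2,925 applies.
Total: €2,090 + €6,700 + €2,925 = €11,715.

€11,715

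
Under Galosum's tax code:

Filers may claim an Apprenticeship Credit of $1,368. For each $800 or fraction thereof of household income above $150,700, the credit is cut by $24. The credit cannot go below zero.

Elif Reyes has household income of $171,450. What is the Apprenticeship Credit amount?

$744

Apprenticeship Credit: income exceeds $150,700 by $20,750, which is 26 full-or-partial $800 increments; reduction = 26 × $24 = $624, leaving $744.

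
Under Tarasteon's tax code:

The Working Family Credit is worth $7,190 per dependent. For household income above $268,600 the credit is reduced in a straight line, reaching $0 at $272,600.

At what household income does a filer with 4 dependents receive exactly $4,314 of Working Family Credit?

$272,000

Full credit = 4 × $7,190 = $28,760.
$4,314 is 4,314/28,760 of the full $28,760, so 24,446/28,760 of the $4,000 range has been used: income = $268,600 + $4,000 × 24,446/28,760 = $272,000.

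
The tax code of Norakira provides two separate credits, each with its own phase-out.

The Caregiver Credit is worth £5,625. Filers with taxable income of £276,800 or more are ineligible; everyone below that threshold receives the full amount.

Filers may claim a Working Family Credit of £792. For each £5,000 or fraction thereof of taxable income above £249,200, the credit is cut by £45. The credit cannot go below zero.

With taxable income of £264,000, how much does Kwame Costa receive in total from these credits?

£6,282

Caregiver Credit: £264,000 is below the £276,800 cutoff, so the full £5,625 applies.
Working Family Credit: income exceeds £249,200 by £14,800, which is 3 full-or-partial £5,000 increments; reduction = 3 × £45 = £135, leaving £657.
Total: £5,625 + £657 = £6,282.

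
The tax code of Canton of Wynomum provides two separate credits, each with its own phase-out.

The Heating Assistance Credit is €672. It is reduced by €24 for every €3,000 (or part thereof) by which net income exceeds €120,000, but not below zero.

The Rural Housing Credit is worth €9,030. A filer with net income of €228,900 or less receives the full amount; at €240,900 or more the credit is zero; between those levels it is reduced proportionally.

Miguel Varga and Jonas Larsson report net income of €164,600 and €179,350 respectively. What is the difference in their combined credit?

€120

Miguel (€164,600): Heating Assistance Credit: income exceeds €120,000 by €44,600, which is 15 full-or-partial €3,000 increments; reduction = 15 × €24 = €360, leaving €312. Rural Housing Credit: €164,600 is at or below the €228,900 threshold, so the full €9,030 applies. total €312 + €9,030 = €9,342
Jonas (€179,350): Heating Assistance Credit: income exceeds €120,000 by €59,350, which is 20 full-or-partial €3,000 increments; reduction = 20 × €24 = €480, leaving €192. Rural Housing Credit: €179,350 is at or below the €228,900 threshold, so the full €9,030 applies. total €192 + €9,030 = €9,222
Difference: |€9,342 − €9,222| = €120.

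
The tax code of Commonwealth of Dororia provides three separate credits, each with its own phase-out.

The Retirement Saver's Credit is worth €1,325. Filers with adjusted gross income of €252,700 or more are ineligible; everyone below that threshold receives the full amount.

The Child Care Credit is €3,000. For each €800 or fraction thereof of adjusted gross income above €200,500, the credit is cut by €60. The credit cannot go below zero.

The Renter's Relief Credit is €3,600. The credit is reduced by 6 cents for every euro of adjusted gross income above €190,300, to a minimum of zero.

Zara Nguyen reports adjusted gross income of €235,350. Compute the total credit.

Retirement Saver's Credit: €235,350 is below the €252,700 cutoff, so the full €1,325 applies.
Child Care Credit: income exceeds €200,500 by €34,850, which is 44 full-or-partial €800 increments; reduction = 44 × €60 = €2,640, leaving €360.
Renter's Relief Credit: 6% of the €45,050 excess over €190,300 is €2,703; credit = €3,600 − €2,703 = €897.
Total: €1,325 + €360 + €897 = €2,582.

€2,582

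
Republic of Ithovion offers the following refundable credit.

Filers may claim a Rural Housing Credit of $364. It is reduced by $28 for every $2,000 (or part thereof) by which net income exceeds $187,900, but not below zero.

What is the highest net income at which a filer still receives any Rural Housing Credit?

After 12 increments the reduction is 12 × $28 = $336, leaving $28; one more increment wipes it out. Increment 12 ends at excess 12 × $2,000 = $24,000, so the highest qualifying income is $187,900 + $24,000 = $211,900.

$211,900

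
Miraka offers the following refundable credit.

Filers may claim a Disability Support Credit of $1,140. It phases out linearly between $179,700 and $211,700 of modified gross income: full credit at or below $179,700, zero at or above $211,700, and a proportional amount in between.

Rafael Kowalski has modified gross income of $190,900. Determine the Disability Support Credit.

$741

Disability Support Credit: $190,900 is $11,200 into a $32,000 phase-out range, leaving 20,800/32,000 of the credit: $1,140 × 20,800/32,000 = $741.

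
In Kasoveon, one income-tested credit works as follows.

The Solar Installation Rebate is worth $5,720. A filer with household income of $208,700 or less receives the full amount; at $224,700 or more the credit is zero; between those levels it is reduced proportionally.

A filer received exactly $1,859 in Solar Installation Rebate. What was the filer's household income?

$219,500

$1,859 is 1,859/5,720 of the full $5,720, so 3,861/5,720 of the $16,000 range has been used: income = $208,700 + $16,000 × 3,861/5,720 = $219,500.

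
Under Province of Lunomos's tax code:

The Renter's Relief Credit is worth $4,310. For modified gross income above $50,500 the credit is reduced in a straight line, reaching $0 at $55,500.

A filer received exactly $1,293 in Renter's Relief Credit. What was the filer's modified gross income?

$54,000

$1,293 is 1,293/4,310 of the full $4,310, so 3,017/4,310 of the $5,000 range has been used: income = $50,500 + $5,000 × 3,017/4,310 = $54,000.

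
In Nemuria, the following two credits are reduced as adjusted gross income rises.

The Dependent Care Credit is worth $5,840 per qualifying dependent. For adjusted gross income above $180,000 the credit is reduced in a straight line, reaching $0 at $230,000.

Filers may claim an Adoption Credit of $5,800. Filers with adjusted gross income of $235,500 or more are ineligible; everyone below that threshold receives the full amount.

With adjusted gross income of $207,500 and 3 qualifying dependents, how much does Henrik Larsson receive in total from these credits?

$13,684

Dependent Care Credit: base = 3 × $5,840 = $17,520. $207,500 is $27,500 into a $50,000 phase-out range, leaving 22,500/50,000 of the credit: $17,520 × 22,500/50,000 = $7,884.
Adoption Credit: $207,500 is below the $235,500 cutoff, so the full $5,800 applies.
Total: $7,884 + $5,800 = $13,684.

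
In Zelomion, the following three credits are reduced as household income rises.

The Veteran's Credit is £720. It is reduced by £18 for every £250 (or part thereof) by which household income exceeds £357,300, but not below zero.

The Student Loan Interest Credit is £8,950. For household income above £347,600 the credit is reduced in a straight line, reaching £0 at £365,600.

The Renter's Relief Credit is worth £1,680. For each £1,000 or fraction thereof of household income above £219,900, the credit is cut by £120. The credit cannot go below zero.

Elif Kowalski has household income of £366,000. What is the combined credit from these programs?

£90

Veteran's Credit: income exceeds £357,300 by £8,700, which is 35 full-or-partial £250 increments; reduction = 35 × £18 = £630, leaving £90.
Student Loan Interest Credit: £366,000 is at or above £365,600, so the credit is £0.
Renter's Relief Credit: income exceeds £219,900 by £146,100 → 147 increments × £120 = £17,640 ≥ base, so the credit is £0.
Total: £90 + £0 + £0 = £90.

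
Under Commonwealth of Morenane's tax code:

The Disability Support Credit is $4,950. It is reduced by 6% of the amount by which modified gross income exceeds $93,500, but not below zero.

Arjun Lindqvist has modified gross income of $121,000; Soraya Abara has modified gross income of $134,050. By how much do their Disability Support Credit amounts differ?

$783

Arjun ($121,000): Disability Support Credit: 6% of the $27,500 excess over $93,500 is $1,650; credit = $4,950 − $1,650 = $3,300.
Soraya ($134,050): Disability Support Credit: 6% of the $40,550 excess over $93,500 is $2,433; credit = $4,950 − $2,433 = $2,517.
Difference: |$3,300 − $2,517| = $783.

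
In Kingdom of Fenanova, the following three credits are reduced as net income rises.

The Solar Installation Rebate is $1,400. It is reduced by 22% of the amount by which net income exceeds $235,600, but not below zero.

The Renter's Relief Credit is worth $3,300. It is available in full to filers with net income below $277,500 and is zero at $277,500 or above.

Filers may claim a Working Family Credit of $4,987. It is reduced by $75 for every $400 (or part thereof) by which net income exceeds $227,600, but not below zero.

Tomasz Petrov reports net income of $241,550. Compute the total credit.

$5,753

Solar Installation Rebate: 22% of the $5,950 excess over $235,600 is $1,309; credit = $1,400 − $1,309 = $91.
Renter's Relief Credit: $241,550 is below the $277,500 cutoff, so the full $3,300 applies.
Working Family Credit: income exceeds $227,600 by $13,950, which is 35 full-or-partial $400 increments; reduction = 35 × $75 = $2,625, leaving $2,362.
Total: $91 + $3,300 + $2,362 = $5,753.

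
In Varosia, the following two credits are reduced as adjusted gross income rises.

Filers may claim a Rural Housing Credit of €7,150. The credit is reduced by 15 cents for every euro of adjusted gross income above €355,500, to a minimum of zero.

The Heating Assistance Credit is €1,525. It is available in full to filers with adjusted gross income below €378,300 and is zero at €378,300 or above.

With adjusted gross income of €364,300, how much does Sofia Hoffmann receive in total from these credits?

€7,355

Rural Housing Credit: 15% of the €8,800 excess over €355,500 is €1,320; credit = €7,150 − €1,320 = €5,830.
Heating Assistance Credit: €364,300 is below the €378,300 cutoff, so the full €1,525 applies.
Total: €5,830 + €1,525 = €7,355.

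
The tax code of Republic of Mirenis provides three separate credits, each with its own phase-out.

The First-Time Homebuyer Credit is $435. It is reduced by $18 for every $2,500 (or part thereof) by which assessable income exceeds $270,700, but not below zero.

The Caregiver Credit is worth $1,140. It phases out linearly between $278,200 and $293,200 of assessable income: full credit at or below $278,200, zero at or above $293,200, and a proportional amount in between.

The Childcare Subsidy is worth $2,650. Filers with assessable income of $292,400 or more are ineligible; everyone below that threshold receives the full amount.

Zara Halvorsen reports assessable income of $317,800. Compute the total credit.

First-Time Homebuyer Credit: income exceeds $270,700 by $47,100, which is 19 full-or-partial $2,500 increments; reduction = 19 × $18 = $342, leaving $93.
Caregiver Credit: $317,800 is at or above $293,200, so the credit is $0.
Childcare Subsidy: $317,800 meets or exceeds the $292,400 cutoff, so the credit is $0.
Total: $93 + $0 + $0 = $93.

$93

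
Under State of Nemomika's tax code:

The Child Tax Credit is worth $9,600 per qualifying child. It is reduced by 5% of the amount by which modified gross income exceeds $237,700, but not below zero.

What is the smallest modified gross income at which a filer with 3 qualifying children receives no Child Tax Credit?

$813,700

Full credit = 3 × $9,600 = $28,800.
The credit falls by 5% of each dollar above $237,700, so it reaches zero when the excess is $28,800 / 5% = $576,000: income = $237,700 + $576,000 = $813,700.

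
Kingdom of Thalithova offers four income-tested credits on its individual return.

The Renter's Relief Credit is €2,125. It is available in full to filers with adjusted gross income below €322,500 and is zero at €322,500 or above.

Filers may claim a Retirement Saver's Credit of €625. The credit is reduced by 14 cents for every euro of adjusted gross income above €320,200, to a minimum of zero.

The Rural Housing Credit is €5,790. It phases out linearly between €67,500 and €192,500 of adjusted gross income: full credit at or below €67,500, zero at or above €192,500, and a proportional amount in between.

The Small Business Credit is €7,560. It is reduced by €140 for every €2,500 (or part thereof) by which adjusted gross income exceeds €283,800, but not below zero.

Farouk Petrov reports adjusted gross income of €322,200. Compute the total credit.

Renter's Relief Credit: €322,200 is below the €322,500 cutoff, so the full €2,125 applies.
Retirement Saver's Credit: 14% of the €2,000 excess over €320,200 is €280; credit = €625 − €280 = €345.
Rural Housing Credit: €322,200 is at or above €192,500, so the credit is €0.
Small Business Credit: income exceeds €283,800 by €38,400, which is 16 full-or-partial €2,500 increments; reduction = 16 × €140 = €2,240, leaving €5,320.
Total: €2,125 + €345 + €0 + €5,320 = €7,790.

€7,790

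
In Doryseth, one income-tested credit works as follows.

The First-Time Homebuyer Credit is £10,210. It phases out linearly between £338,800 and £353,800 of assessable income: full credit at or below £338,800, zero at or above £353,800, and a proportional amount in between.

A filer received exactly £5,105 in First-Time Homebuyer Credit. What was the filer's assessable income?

£5,105 is 5,105/10,210 of the full £10,210, so 5,105/10,210 of the £15,000 range has been used: income = £338,800 + £15,000 × 5,105/10,210 = £346,300.

£346,300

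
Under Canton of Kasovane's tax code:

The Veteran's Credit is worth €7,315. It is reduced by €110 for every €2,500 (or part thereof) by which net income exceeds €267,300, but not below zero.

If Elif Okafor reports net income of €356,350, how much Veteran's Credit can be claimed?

€3,355

Veteran's Credit: income exceeds €267,300 by €89,050, which is 36 full-or-partial €2,500 increments; reduction = 36 × €110 = €3,960, leaving €3,355.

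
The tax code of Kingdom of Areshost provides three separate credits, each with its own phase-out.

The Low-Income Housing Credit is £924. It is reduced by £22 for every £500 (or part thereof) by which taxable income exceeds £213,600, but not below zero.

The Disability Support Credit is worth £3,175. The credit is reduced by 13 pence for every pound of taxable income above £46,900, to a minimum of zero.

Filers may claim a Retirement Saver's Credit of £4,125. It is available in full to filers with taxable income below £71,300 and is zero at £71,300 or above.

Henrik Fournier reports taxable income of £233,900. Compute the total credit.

Low-Income Housing Credit: income exceeds £213,600 by £20,300, which is 41 full-or-partial £500 increments; reduction = 41 × £22 = £902, leaving £22.
Disability Support Credit: 13% of the £187,000 excess over £46,900 is £24,310 ≥ base, so the credit is £0.
Retirement Saver's Credit: £233,900 meets or exceeds the £71,300 cutoff, so the credit is £0.
Total: £22 + £0 + £0 = £22.

£22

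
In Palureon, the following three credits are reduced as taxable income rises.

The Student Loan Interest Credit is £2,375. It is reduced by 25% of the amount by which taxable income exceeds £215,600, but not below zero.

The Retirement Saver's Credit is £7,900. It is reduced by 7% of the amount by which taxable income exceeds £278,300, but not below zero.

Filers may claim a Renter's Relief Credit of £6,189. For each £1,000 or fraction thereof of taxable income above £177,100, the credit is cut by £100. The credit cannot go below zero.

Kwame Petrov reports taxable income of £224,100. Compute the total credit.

Student Loan Interest Credit: 25% of the £8,500 excess over £215,600 is £2,125; credit = £2,375 − £2,125 = £250.
Retirement Saver's Credit: £224,100 is at or below the £278,300 threshold, so the full £7,900 applies.
Renter's Relief Credit: income exceeds £177,100 by £47,000, which is 47 full-or-partial £1,000 increments; reduction = 47 × £100 = £4,700, leaving £1,489.
Total: £250 + £7,900 + £1,489 = £9,639.

£9,639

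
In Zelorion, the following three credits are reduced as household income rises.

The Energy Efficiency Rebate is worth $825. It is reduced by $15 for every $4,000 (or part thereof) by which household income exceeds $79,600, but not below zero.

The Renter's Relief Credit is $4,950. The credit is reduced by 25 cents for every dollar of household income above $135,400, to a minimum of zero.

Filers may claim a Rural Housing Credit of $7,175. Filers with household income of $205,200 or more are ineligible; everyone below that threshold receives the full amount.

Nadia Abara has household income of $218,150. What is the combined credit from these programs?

$300

Energy Efficiency Rebate: income exceeds $79,600 by $138,550, which is 35 full-or-partial $4,000 increments; reduction = 35 × $15 = $525, leaving $300.
Renter's Relief Credit: 25% of the $82,750 excess over $135,400 is $20,687.50 ≥ base, so the credit is $0.
Rural Housing Credit: $218,150 meets or exceeds the $205,200 cutoff, so the credit is $0.
Total: $300 + $0 + $0 = $300.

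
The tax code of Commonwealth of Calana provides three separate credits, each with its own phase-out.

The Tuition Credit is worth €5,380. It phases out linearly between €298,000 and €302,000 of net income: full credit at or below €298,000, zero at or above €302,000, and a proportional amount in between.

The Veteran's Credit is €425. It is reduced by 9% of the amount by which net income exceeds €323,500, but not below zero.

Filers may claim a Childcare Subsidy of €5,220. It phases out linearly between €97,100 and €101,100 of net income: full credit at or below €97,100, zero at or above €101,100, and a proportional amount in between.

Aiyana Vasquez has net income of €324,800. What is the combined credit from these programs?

Tuition Credit: €324,800 is at or above €302,000, so the credit is €0.
Veteran's Credit: 9% of the €1,300 excess over €323,500 is €117; credit = €425 − €117 = €308.
Childcare Subsidy: €324,800 is at or above €101,100, so the credit is €0.
Total: €0 + €308 + €0 = €308.

€308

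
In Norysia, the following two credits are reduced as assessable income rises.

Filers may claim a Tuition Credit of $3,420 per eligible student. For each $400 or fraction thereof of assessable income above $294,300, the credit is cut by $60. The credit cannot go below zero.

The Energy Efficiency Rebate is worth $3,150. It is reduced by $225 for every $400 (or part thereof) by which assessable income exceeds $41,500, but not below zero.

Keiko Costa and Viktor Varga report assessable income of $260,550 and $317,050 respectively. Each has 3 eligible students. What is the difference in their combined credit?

$3,420

Keiko ($260,550): Tuition Credit: base = 3 × $3,420 = $10,260. $260,550 is at or below the $294,300 threshold, so the full $10,260 applies. Energy Efficiency Rebate: income exceeds $41,500 by $219,050 → 548 increments × $225 = $123,300 ≥ base, so the credit is $0. total $10,260 + $0 = $10,260
Viktor ($317,050): Tuition Credit: base = 3 × $3,420 = $10,260. income exceeds $294,300 by $22,750, which is 57 full-or-partial $400 increments; reduction = 57 × $60 = $3,420, leaving $6,840. Energy Efficiency Rebate: income exceeds $41,500 by $275,550 → 689 increments × $225 = $155,025 ≥ base, so the credit is $0. total $6,840 + $0 = $6,840
Difference: |$10,260 − $6,840| = $3,420.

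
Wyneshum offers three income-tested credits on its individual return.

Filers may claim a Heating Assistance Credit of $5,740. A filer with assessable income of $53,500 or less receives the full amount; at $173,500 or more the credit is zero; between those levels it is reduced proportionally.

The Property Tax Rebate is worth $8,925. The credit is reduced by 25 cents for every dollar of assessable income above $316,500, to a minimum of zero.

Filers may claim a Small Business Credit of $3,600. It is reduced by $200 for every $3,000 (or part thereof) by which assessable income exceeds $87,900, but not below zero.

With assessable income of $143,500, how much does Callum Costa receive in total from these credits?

Heating Assistance Credit: $143,500 is $90,000 into a $120,000 phase-out range, leaving 30,000/120,000 of the credit: $5,740 × 30,000/120,000 = $1,435.
Property Tax Rebate: $143,500 is at or below the $316,500 threshold, so the full $8,925 applies.
Small Business Credit: income exceeds $87,900 by $55,600 → 19 increments × $200 = $3,800 ≥ base, so the credit is $0.
Total: $1,435 + $8,925 + $0 = $10,360.

$10,360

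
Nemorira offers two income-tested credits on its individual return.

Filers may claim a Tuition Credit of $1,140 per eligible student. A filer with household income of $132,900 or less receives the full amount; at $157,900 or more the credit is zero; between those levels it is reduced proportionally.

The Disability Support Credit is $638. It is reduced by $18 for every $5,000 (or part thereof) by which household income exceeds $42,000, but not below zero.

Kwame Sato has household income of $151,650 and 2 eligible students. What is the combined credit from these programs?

$812

Tuition Credit: base = 2 × $1,140 = $2,280. $151,650 is $18,750 into a $25,000 phase-out range, leaving 6,250/25,000 of the credit: $2,280 × 6,250/25,000 = $570.
Disability Support Credit: income exceeds $42,000 by $109,650, which is 22 full-or-partial $5,000 increments; reduction = 22 × $18 = $396, leaving $242.
Total: $570 + $242 = $812.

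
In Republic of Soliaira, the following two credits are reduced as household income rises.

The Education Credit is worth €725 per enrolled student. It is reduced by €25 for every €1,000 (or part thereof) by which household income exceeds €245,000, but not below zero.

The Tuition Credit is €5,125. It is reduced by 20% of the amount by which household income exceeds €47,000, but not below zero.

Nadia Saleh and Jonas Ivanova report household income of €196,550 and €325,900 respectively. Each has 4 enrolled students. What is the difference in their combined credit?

Nadia (€196,550): Education Credit: base = 4 × €725 = €2,900. €196,550 is at or below the €245,000 threshold, so the full €2,900 applies. Tuition Credit: 20% of the €149,550 excess over €47,000 is €29,910 ≥ base, so the credit is €0. total €2,900 + €0 = €2,900
Jonas (€325,900): Education Credit: base = 4 × €725 = €2,900. income exceeds €245,000 by €80,900, which is 81 full-or-partial €1,000 increments; reduction = 81 × €25 = €2,025, leaving €875. Tuition Credit: 20% of the €278,900 excess over €47,000 is €55,780 ≥ base, so the credit is €0. total €875 + €0 = €875
Difference: |€2,900 − €875| = €2,025.

€2,025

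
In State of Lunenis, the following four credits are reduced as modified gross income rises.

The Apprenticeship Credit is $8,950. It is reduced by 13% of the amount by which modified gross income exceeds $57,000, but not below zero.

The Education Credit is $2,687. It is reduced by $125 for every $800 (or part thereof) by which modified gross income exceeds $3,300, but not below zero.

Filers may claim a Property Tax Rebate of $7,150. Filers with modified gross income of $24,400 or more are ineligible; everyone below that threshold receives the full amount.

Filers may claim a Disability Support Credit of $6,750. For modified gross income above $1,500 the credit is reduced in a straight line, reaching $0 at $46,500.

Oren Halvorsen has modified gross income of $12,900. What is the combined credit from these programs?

$22,327

Apprenticeship Credit: $12,900 is at or below the $57,000 threshold, so the full $8,950 applies.
Education Credit: income exceeds $3,300 by $9,600, which is 12 full-or-partial $800 increments; reduction = 12 × $125 = $1,500, leaving $1,187.
Property Tax Rebate: $12,900 is below the $24,400 cutoff, so the full $7,150 applies.
Disability Support Credit: $12,900 is $11,400 into a $45,000 phase-out range, leaving 33,600/45,000 of the credit: $6,750 × 33,600/45,000 = $5,040.
Total: $8,950 + $1,187 + $7,150 + $5,040 = $22,327.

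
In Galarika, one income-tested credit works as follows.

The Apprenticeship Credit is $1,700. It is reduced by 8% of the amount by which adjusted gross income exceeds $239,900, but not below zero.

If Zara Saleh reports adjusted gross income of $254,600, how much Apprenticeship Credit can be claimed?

$524

Apprenticeship Credit: 8% of the $14,700 excess over $239,900 is $1,176; credit = $1,700 − $1,176 = $524.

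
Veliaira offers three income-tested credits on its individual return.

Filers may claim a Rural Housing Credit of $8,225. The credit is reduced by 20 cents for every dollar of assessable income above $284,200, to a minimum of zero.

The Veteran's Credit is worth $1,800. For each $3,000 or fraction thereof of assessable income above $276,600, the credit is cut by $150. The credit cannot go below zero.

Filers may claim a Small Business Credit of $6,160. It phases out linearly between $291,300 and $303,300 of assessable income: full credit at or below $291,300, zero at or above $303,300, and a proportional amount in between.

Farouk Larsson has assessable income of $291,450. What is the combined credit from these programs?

$13,908

Rural Housing Credit: 20% of the $7,250 excess over $284,200 is $1,450; credit = $8,225 − $1,450 = $6,775.
Veteran's Credit: income exceeds $276,600 by $14,850, which is 5 full-or-partial $3,000 increments; reduction = 5 × $150 = $750, leaving $1,050.
Small Business Credit: $291,450 is $150 into a $12,000 phase-out range, leaving 11,850/12,000 of the credit: $6,160 × 11,850/12,000 = $6,083.
Total: $6,775 + $1,050 + $6,083 = $13,908.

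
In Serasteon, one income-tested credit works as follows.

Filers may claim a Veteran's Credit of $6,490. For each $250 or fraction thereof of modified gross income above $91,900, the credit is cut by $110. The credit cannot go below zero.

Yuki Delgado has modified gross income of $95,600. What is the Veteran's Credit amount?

Veteran's Credit: income exceeds $91,900 by $3,700, which is 15 full-or-partial $250 increments; reduction = 15 × $110 = $1,650, leaving $4,840.

$4,840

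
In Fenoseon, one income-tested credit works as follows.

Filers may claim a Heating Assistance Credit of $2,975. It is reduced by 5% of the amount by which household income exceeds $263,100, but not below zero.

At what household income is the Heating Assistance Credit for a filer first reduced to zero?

The credit falls by 5% of each dollar above $263,100, so it reaches zero when the excess is $2,975 / 5% = $59,500: income = $263,100 + $59,500 = $322,600.

$322,600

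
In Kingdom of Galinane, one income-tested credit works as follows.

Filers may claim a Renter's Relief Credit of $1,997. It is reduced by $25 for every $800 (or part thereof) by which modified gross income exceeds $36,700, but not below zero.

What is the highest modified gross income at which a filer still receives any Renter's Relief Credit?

$99,900

After 79 increments the reduction is 79 × $25 = $1,975, leaving $22; one more increment wipes it out. Increment 79 ends at excess 79 × $800 = $63,200, so the highest qualifying income is $36,700 + $63,200 = $99,900.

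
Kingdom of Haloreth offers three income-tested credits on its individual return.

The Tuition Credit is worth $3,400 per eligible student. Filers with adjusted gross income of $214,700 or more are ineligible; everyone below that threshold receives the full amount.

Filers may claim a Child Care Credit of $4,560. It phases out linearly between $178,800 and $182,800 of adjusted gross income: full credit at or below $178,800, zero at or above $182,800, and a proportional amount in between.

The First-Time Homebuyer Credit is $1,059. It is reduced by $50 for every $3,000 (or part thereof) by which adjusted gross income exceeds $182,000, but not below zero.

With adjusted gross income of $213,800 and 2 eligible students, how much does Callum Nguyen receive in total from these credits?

Tuition Credit: base = 2 × $3,400 = $6,800. $213,800 is below the $214,700 cutoff, so the full $6,800 applies.
Child Care Credit: $213,800 is at or above $182,800, so the credit is $0.
First-Time Homebuyer Credit: income exceeds $182,000 by $31,800, which is 11 full-or-partial $3,000 increments; reduction = 11 × $50 = $550, leaving $509.
Total: $6,800 + $0 + $509 = $7,309.

$7,309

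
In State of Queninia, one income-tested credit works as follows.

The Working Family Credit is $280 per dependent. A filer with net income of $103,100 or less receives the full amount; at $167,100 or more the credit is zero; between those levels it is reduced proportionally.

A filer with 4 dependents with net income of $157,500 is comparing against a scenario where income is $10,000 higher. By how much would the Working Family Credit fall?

At $157,500 — base = 4 × $280 = $1,120. $157,500 is $54,400 into a $64,000 phase-out range, leaving 9,600/64,000 of the credit: $1,120 × 9,600/64,000 = $168.
At $167,500 — base = 4 × $280 = $1,120. $167,500 is at or above $167,100, so the credit is $0.
Lost: $168 − $0 = $168.

$168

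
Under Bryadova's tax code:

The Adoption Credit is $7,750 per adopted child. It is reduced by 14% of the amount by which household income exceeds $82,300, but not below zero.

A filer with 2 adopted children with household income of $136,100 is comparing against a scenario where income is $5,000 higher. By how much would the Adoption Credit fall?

At $136,100 — base = 2 × $7,750 = $15,500. 14% of the $53,800 excess over $82,300 is $7,532; credit = $15,500 − $7,532 = $7,968.
At $141,100 — base = 2 × $7,750 = $15,500. 14% of the $58,800 excess over $82,300 is $8,232; credit = $15,500 − $8,232 = $7,268.
Lost: $7,968 − $7,268 = $700.

$700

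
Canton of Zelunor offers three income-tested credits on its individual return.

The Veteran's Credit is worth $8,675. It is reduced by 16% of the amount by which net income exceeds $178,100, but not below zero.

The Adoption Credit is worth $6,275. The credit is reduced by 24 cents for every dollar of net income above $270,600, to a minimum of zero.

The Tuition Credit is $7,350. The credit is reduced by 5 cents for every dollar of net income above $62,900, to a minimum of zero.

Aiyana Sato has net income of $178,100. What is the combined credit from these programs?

Veteran's Credit: $178,100 is at or below the $178,100 threshold, so the full $8,675 applies.
Adoption Credit: $178,100 is at or below the $270,600 threshold, so the full $6,275 applies.
Tuition Credit: 5% of the $115,200 excess over $62,900 is $5,760; credit = $7,350 − $5,760 = $1,590.
Total: $8,675 + $6,275 + $1,590 = $16,540.

$16,540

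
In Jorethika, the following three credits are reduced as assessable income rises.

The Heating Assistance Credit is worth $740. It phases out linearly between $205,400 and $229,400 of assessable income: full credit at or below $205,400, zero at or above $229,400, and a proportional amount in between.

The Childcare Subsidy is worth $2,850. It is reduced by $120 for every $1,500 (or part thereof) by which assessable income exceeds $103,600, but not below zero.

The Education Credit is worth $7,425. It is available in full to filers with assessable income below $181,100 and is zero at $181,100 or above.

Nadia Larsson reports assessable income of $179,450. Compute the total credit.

Heating Assistance Credit: $179,450 is at or below the $205,400 threshold, so the full $740 applies.
Childcare Subsidy: income exceeds $103,600 by $75,850 → 51 increments × $120 = $6,120 ≥ base, so the credit is $0.
Education Credit: $179,450 is below the $181,100 cutoff, so the full $7,425 applies.
Total: $740 + $0 + $7,425 = $8,165.

$8,165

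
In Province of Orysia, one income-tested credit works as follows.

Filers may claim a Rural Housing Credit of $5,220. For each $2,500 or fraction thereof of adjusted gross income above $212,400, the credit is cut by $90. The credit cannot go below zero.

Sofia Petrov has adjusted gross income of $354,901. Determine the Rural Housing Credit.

$0

Rural Housing Credit: income exceeds $212,400 by $142,501 → 58 increments × $90 = $5,220 ≥ base, so the credit is $0.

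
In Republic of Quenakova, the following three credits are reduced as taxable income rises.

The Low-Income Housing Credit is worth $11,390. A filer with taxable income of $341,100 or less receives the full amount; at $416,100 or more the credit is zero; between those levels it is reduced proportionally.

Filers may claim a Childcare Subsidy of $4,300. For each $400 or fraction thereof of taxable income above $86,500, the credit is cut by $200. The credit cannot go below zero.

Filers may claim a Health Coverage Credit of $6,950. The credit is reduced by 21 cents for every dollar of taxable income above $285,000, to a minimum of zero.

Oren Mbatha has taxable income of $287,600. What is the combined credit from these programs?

Low-Income Housing Credit: $287,600 is at or below the $341,100 threshold, so the full $11,390 applies.
Childcare Subsidy: income exceeds $86,500 by $201,100 → 503 increments × $200 = $100,600 ≥ base, so the credit is $0.
Health Coverage Credit: 21% of the $2,600 excess over $285,000 is $546; credit = $6,950 − $546 = $6,404.
Total: $11,390 + $0 + $6,404 = $17,794.

$17,794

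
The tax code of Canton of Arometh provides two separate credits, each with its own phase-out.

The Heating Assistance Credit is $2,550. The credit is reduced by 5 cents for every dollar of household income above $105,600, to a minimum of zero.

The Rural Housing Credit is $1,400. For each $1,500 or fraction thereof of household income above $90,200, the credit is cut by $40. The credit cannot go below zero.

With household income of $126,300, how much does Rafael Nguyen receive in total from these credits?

Heating Assistance Credit: 5% of the $20,700 excess over $105,600 is $1,035; credit = $2,550 − $1,035 = $1,515.
Rural Housing Credit: income exceeds $90,200 by $36,100, which is 25 full-or-partial $1,500 increments; reduction = 25 × $40 = $1,000, leaving $400.
Total: $1,515 + $400 = $1,915.

$1,915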